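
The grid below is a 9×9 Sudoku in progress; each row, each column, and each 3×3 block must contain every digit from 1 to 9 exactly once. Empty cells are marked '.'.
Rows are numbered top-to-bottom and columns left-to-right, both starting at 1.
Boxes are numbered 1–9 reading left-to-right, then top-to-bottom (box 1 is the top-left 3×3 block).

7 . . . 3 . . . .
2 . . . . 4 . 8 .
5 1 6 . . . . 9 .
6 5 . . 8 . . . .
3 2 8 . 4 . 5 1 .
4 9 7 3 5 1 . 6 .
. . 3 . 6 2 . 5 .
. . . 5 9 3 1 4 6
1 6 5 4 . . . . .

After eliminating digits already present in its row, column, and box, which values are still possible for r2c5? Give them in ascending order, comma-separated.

1,7

Row 2 already contains {2, 4, 8}.
Column 5 already contains {3, 4, 5, 6, 8, 9}.
Its 3×3 block (box 2) already contains {3, 4}.
Removing those from 1–9 leaves {1, 7} as the candidates for r2c5.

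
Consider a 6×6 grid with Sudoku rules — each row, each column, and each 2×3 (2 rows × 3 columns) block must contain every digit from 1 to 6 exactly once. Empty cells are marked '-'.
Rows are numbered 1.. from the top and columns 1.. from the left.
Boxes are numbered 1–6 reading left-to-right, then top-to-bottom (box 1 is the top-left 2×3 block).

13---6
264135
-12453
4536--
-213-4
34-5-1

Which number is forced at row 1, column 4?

Row 1 already contains {1, 3, 6}.
Column 4 already contains {1, 3, 4, 5, 6}.
Its 2×3 block (box 2) already contains {1, 3, 5, 6}.
The only value from 1–6 not eliminated is 2, so row 1, column 4 = 2.

2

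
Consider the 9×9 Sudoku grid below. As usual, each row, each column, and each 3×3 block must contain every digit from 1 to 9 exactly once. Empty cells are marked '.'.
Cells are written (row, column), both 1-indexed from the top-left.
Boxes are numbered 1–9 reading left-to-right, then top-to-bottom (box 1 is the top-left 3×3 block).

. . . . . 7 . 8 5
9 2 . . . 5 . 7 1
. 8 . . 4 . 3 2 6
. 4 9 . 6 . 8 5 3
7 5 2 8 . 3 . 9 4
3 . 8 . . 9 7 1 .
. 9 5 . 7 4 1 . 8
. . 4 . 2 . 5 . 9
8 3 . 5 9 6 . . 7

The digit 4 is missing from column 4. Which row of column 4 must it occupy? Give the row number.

6

Consider where 4 can go in column 4.
(1,4) is out (box 2 already has a 4). (2,4) is out (box 2 already has a 4). (3,4) is out (row 3 already has a 4). (4,4) is out (row 4 already has a 4). The remaining empty cells in column 4 are similarly blocked.
So the only cell in column 4 that can hold 4 is (6,4).
That is row 6.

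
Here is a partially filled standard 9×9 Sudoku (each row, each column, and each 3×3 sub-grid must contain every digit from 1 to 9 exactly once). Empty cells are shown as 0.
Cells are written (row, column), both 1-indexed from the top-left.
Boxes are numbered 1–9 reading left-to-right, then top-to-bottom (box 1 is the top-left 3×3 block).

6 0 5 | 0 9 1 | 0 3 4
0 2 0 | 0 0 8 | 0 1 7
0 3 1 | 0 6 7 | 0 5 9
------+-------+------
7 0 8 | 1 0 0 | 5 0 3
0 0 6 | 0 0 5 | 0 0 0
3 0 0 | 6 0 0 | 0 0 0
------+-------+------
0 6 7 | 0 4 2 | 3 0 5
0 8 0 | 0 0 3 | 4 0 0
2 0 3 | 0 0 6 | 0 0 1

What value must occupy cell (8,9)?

Cell (8,9) itself could take any of {2, 6} by direct elimination.
Consider where 6 can go in column 9.
(5,9) is out (row 5 already has a 6).
(6,9) is out (row 6 already has a 6).
So the only cell in column 9 that can hold 6 is (8,9).
Therefore (8,9) = 6.

6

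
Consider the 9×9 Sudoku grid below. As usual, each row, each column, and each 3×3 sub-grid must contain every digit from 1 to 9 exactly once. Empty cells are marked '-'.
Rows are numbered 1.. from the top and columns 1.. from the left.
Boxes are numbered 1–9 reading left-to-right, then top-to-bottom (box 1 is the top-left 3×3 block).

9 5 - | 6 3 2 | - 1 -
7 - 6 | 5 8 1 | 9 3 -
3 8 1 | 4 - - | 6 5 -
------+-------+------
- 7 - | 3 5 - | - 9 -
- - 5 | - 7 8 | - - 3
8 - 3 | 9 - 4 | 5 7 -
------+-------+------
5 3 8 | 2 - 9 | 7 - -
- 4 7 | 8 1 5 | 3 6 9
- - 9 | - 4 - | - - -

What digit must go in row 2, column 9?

4

Cell row 2, column 9 itself could take any of {2, 4} by direct elimination.
Consider where 4 can go in row 2.
row 2, column 2 is out (column 2 already has a 4).
So the only cell in row 2 that can hold 4 is row 2, column 9.
Therefore row 2, column 9 = 4.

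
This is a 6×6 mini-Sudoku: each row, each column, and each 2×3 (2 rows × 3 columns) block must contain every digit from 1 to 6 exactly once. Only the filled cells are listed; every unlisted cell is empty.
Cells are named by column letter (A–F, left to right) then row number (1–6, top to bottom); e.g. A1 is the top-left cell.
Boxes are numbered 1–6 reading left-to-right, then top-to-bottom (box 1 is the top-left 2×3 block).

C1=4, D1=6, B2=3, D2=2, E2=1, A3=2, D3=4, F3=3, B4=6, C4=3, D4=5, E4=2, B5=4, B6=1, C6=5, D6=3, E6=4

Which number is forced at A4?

Cell A4 itself could take any of {1, 4} by direct elimination.
Consider where 4 can go in row 4.
F4 is out (box 4 already has a 4).
So the only cell in row 4 that can hold 4 is A4.
Therefore A4 = 4.

4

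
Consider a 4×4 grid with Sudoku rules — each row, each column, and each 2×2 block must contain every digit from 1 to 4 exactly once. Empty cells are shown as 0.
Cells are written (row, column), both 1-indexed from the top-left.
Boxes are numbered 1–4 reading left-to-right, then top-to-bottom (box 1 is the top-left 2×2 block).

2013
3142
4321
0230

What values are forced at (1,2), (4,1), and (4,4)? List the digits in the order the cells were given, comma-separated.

For (1,2):
  Row 1 already contains {1, 2, 3}.
  Column 2 already contains {1, 2, 3}.
  Its 2×2 block (box 1) already contains {1, 2, 3}.
  The only value from 1–4 not eliminated is 4, so (1,2) = 4.
For (4,1):
  Row 4 already contains {2, 3}.
  Column 1 already contains {2, 3, 4}.
  Its 2×2 block (box 3) already contains {2, 3, 4}.
  The only value from 1–4 not eliminated is 1, so (4,1) = 1.
For (4,4):
  Row 4 already contains {2, 3}.
  Column 4 already contains {1, 2, 3}.
  Its 2×2 block (box 4) already contains {1, 2, 3}.
  The only value from 1–4 not eliminated is 4, so (4,4) = 4.

4,1,4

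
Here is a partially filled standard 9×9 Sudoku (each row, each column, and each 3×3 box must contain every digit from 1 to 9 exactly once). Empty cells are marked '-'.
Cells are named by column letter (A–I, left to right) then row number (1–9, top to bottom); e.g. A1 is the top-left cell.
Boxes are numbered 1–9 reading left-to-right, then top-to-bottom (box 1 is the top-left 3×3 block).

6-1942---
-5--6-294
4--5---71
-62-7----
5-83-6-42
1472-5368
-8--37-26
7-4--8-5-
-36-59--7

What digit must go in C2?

3

Row 2 already contains {2, 4, 5, 6, 9}.
Column C already contains {1, 2, 4, 6, 7, 8}.
Its 3×3 block (box 1) already contains {1, 4, 5, 6}.
The only value from 1–9 not eliminated is 3, so C2 = 3.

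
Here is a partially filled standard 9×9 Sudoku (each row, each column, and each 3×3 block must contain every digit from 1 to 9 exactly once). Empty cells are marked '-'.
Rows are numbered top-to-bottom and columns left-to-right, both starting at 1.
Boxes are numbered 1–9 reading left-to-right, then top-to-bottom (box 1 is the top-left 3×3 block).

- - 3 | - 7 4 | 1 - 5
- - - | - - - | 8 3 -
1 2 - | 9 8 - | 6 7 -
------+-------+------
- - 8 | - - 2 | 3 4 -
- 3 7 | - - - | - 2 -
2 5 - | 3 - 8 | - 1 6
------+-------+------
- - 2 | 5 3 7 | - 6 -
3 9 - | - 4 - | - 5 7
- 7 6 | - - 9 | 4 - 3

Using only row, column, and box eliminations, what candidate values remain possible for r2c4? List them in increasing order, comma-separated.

1,2,6

Row 2 already contains {3, 8}.
Column 4 already contains {3, 5, 9}.
Its 3×3 block (box 2) already contains {4, 7, 8, 9}.
Removing those from 1–9 leaves {1, 2, 6} as the candidates for r2c4.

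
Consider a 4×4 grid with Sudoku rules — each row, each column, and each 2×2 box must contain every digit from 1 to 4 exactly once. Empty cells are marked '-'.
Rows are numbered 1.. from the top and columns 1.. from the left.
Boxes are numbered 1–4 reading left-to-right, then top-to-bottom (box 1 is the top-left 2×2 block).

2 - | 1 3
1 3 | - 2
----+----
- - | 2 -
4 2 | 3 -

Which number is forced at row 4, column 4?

1

Row 4 already contains {2, 3, 4}.
Column 4 already contains {2, 3}.
Its 2×2 block (box 4) already contains {2, 3}.
The only value from 1–4 not eliminated is 1, so row 4, column 4 = 1.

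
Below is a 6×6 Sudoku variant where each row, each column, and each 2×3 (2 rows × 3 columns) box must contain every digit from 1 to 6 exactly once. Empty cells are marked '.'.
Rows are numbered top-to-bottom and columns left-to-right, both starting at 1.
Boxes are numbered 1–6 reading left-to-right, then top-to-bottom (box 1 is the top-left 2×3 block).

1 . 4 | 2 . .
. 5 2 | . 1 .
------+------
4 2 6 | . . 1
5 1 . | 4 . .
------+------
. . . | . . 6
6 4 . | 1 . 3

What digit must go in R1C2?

6

Cell R1C2 itself could take any of {3, 6} by direct elimination.
Consider where 6 can go in box 1.
R2C1 is out (column 1 already has a 6).
So the only cell in box 1 that can hold 6 is R1C2.
Therefore R1C2 = 6.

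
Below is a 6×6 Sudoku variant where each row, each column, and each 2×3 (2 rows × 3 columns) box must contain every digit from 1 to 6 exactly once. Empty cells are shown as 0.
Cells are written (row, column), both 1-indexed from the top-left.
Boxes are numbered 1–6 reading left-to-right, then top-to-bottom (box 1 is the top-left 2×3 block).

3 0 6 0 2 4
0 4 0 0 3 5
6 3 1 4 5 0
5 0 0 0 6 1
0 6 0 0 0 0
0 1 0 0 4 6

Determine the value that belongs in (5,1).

4

Cell (5,1) itself could take any of {2, 4} by direct elimination.
Consider where 4 can go in column 1.
(2,1) is out (row 2 already has a 4).
(6,1) is out (row 6 already has a 4).
So the only cell in column 1 that can hold 4 is (5,1).
Therefore (5,1) = 4.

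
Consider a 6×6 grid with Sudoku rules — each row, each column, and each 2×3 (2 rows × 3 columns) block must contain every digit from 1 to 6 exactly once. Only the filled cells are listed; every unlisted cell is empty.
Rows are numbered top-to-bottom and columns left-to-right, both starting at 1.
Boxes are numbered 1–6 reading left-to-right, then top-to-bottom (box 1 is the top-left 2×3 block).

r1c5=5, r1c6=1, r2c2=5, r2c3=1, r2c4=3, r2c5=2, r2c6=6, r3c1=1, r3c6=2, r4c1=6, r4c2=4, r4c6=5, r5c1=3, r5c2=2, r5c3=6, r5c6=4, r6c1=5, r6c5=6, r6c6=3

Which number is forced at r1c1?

2

Cell r1c1 itself could take any of {2, 4} by direct elimination.
Consider where 2 can go in column 1.
r2c1 is out (row 2 already has a 2).
So the only cell in column 1 that can hold 2 is r1c1.
Therefore r1c1 = 2.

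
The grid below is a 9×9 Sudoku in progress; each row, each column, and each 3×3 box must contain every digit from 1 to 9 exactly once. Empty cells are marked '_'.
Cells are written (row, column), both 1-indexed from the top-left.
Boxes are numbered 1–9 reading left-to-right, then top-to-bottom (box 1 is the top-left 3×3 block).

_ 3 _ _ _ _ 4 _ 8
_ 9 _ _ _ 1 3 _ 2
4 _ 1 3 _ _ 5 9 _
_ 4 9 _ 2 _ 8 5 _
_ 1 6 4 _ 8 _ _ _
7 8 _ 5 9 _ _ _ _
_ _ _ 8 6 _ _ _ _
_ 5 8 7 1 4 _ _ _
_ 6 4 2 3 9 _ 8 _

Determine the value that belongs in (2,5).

Cell (2,5) itself could take any of {4, 5, 7, 8} by direct elimination.
Consider where 4 can go in column 5.
(1,5) is out (row 1 already has a 4).
(3,5) is out (row 3 already has a 4).
(5,5) is out (row 5 already has a 4).
So the only cell in column 5 that can hold 4 is (2,5).
Therefore (2,5) = 4.

4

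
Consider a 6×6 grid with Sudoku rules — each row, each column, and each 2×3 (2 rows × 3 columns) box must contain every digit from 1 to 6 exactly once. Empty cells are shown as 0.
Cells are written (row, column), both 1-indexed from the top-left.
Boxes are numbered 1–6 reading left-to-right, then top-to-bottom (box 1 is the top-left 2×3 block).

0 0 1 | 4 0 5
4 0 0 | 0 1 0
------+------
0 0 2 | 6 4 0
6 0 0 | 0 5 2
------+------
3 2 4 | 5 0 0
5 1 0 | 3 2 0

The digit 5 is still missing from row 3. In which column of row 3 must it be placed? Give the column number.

2

Consider where 5 can go in row 3.
(3,1) is out (column 1 already has a 5).
(3,6) is out (column 6 already has a 5).
So the only cell in row 3 that can hold 5 is (3,2).
That is column 2.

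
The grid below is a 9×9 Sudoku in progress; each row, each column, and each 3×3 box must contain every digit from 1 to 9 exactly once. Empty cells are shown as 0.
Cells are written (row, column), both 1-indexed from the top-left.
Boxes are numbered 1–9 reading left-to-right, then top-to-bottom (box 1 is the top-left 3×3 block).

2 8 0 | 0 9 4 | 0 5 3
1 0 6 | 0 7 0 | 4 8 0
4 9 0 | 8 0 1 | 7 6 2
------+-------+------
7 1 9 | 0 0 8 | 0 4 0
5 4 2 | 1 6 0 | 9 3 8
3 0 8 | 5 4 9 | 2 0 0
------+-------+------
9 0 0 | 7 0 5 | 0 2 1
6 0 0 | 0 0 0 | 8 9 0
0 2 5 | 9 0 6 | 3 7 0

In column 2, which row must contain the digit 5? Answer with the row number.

Consider where 5 can go in column 2.
(6,2) is out (row 6 already has a 5).
(7,2) is out (row 7 already has a 5).
(8,2) is out (box 7 already has a 5).
So the only cell in column 2 that can hold 5 is (2,2).
That is row 2.

2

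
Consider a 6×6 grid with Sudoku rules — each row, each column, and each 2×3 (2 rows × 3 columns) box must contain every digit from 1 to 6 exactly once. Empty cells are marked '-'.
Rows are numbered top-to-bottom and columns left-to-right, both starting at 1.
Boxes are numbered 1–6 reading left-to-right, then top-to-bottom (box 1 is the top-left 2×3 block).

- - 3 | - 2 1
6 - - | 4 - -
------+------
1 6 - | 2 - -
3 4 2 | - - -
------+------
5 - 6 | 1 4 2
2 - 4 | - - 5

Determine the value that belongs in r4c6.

Row 4 already contains {2, 3, 4}.
Column 6 already contains {1, 2, 5}.
Its 2×3 block (box 4) already contains {2}.
The only value from 1–6 not eliminated is 6, so r4c6 = 6.

6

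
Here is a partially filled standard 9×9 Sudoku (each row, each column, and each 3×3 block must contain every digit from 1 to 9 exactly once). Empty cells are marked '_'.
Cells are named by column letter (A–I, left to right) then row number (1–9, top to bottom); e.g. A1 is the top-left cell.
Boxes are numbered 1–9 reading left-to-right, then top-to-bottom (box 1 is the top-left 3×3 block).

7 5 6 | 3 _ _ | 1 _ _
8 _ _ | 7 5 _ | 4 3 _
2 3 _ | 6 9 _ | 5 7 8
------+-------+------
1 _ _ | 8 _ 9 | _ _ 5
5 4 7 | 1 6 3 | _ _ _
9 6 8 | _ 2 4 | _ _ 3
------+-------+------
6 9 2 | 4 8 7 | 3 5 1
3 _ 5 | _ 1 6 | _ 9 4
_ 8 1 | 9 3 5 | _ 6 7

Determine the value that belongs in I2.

Cell I2 itself could take any of {2, 6, 9} by direct elimination.
Consider where 6 can go in row 2.
B2 is out (column B already has a 6).
C2 is out (column C already has a 6).
F2 is out (column F already has a 6).
So the only cell in row 2 that can hold 6 is I2.
Therefore I2 = 6.

6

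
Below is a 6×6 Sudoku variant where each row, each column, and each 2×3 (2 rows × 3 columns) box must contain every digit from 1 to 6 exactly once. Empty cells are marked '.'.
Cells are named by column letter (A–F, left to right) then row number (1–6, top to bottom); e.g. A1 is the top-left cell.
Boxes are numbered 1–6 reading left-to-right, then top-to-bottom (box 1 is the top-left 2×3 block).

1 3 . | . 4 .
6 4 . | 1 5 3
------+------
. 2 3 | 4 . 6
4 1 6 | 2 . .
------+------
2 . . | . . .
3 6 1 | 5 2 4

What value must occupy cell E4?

Row 4 already contains {1, 2, 4, 6}.
Column E already contains {2, 4, 5}.
Its 2×3 block (box 4) already contains {2, 4, 6}.
The only value from 1–6 not eliminated is 3, so E4 = 3.

3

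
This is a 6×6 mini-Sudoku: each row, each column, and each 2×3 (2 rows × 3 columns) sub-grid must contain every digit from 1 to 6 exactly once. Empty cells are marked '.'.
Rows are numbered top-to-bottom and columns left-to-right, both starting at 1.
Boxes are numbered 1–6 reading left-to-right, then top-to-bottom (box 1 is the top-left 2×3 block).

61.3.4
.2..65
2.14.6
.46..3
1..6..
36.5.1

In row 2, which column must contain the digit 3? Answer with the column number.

3

Consider where 3 can go in row 2.
R2C1 is out (column 1 already has a 3).
R2C4 is out (column 4 already has a 3).
So the only cell in row 2 that can hold 3 is R2C3.
That is column 3.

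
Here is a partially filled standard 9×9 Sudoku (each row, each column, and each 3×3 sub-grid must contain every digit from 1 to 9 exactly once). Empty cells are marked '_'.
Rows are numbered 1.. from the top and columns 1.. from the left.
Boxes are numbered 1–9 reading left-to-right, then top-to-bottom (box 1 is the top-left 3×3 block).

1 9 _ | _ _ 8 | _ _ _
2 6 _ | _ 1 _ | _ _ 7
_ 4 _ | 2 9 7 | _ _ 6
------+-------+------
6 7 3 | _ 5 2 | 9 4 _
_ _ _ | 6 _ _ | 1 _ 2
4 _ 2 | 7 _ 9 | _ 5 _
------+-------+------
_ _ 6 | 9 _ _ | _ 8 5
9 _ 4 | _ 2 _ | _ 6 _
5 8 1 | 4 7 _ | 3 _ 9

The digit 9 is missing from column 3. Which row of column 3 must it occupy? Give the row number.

5

Consider where 9 can go in column 3.
row 1, column 3 is out (row 1 already has a 9).
row 2, column 3 is out (box 1 already has a 9).
row 3, column 3 is out (row 3 already has a 9).
So the only cell in column 3 that can hold 9 is row 5, column 3.
That is row 5.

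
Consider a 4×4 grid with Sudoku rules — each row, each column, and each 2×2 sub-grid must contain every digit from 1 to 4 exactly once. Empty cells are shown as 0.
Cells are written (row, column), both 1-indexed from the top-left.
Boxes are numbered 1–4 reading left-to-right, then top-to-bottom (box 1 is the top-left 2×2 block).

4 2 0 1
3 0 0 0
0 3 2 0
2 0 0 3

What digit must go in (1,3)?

Row 1 already contains {1, 2, 4}.
Column 3 already contains {2}.
Its 2×2 block (box 2) already contains {1}.
The only value from 1–4 not eliminated is 3, so (1,3) = 3.

3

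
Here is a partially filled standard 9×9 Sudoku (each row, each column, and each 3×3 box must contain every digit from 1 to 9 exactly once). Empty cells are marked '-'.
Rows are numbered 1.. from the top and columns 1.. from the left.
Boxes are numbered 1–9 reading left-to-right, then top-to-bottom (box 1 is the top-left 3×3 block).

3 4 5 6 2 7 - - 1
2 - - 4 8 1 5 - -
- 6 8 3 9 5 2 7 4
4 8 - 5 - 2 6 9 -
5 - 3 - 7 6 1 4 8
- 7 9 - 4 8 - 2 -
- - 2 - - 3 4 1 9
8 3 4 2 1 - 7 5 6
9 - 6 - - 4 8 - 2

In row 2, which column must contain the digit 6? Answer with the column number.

8

Consider where 6 can go in row 2.
row 2, column 2 is out (column 2 already has a 6).
row 2, column 3 is out (column 3 already has a 6).
row 2, column 9 is out (column 9 already has a 6).
So the only cell in row 2 that can hold 6 is row 2, column 8.
That is column 8.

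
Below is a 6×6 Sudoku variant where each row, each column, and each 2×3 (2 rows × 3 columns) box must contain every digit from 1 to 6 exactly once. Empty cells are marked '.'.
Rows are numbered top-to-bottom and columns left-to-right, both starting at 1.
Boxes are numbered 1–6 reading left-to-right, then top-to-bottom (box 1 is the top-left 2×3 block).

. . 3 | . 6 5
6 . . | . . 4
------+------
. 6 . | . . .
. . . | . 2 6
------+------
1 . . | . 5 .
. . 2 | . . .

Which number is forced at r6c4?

Cell r6c4 itself could take any of {1, 3, 4, 6} by direct elimination.
Consider where 6 can go in row 6.
r6c1 is out (column 1 already has a 6).
r6c2 is out (column 2 already has a 6).
r6c5 is out (column 5 already has a 6).
r6c6 is out (column 6 already has a 6).
So the only cell in row 6 that can hold 6 is r6c4.
Therefore r6c4 = 6.

6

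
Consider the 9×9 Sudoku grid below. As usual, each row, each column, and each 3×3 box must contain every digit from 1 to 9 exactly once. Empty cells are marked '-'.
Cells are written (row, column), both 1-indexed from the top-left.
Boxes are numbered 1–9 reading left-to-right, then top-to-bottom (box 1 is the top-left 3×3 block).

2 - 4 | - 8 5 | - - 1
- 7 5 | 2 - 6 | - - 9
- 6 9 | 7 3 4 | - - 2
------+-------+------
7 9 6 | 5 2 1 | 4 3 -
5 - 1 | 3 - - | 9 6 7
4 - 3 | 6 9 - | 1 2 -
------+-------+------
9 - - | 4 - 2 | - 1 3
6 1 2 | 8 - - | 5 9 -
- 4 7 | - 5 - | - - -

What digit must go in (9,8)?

Row 9 already contains {4, 5, 7}.
Column 8 already contains {1, 2, 3, 6, 9}.
Its 3×3 block (box 9) already contains {1, 3, 5, 9}.
The only value from 1–9 not eliminated is 8, so (9,8) = 8.

8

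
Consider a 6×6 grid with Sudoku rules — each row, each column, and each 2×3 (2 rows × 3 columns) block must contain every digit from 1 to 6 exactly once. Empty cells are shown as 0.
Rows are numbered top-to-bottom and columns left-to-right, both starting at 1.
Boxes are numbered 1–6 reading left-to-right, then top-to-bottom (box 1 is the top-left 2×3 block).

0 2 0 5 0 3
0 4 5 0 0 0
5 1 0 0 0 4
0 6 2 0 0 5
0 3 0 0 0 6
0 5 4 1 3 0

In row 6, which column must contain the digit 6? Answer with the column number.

Consider where 6 can go in row 6.
r6c6 is out (column 6 already has a 6).
So the only cell in row 6 that can hold 6 is r6c1.
That is column 1.

1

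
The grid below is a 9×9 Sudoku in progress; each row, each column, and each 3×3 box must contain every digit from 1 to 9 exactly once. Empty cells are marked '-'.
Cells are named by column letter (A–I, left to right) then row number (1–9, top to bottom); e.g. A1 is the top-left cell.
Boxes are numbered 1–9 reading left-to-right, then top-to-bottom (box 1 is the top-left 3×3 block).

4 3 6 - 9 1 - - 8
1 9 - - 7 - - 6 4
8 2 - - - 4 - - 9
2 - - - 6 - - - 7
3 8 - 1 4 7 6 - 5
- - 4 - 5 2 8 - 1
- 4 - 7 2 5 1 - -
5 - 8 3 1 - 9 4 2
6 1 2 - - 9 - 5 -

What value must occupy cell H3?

Cell H3 itself could take any of {1, 3, 7} by direct elimination.
Consider where 1 can go in column H.
H1 is out (row 1 already has a 1).
H4 is out (box 6 already has a 1).
H5 is out (row 5 already has a 1).
H6 is out (row 6 already has a 1).
H7 is out (row 7 already has a 1).
So the only cell in column H that can hold 1 is H3.
Therefore H3 = 1.

1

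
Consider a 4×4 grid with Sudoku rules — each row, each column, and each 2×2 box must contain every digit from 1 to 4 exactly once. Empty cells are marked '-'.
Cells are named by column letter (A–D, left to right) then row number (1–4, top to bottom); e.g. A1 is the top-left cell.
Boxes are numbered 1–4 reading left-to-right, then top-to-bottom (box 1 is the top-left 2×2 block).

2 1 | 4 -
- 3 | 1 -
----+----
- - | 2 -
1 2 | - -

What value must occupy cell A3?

3

Cell A3 itself could take any of {3, 4} by direct elimination.
Consider where 3 can go in column A.
A2 is out (row 2 already has a 3).
So the only cell in column A that can hold 3 is A3.
Therefore A3 = 3.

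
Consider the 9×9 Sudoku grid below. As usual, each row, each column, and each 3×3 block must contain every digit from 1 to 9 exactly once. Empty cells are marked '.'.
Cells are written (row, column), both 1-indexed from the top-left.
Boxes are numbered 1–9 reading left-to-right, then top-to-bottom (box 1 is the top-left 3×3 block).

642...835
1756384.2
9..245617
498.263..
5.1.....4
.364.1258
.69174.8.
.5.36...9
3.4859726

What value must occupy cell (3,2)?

Row 3 already contains {1, 2, 4, 5, 6, 7, 9}.
Column 2 already contains {3, 4, 5, 6, 7, 9}.
Its 3×3 block (box 1) already contains {1, 2, 4, 5, 6, 7, 9}.
The only value from 1–9 not eliminated is 8, so (3,2) = 8.

8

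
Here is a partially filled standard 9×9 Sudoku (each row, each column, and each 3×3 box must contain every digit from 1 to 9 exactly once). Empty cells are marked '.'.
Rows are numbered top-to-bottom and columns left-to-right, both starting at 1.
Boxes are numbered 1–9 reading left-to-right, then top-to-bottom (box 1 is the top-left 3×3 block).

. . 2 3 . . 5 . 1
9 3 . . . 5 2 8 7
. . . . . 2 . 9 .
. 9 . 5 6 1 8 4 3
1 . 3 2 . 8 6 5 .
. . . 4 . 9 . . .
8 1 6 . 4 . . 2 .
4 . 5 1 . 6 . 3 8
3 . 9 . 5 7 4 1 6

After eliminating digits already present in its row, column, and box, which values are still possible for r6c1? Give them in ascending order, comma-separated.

Row 6 already contains {4, 9}.
Column 1 already contains {1, 3, 4, 8, 9}.
Its 3×3 block (box 4) already contains {1, 3, 9}.
Removing those from 1–9 leaves {2, 5, 6, 7} as the candidates for r6c1.

2,5,6,7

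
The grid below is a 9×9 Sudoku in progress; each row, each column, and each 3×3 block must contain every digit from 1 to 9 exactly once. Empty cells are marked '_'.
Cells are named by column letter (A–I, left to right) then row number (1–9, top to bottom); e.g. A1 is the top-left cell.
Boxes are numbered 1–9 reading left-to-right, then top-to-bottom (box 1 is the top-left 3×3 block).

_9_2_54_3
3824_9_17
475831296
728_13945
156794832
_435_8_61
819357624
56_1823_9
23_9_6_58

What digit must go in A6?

Row 6 already contains {1, 3, 4, 5, 6, 8}.
Column A already contains {1, 2, 3, 4, 5, 7, 8}.
Its 3×3 block (box 4) already contains {1, 2, 3, 4, 5, 6, 7, 8}.
The only value from 1–9 not eliminated is 9, so A6 = 9.

9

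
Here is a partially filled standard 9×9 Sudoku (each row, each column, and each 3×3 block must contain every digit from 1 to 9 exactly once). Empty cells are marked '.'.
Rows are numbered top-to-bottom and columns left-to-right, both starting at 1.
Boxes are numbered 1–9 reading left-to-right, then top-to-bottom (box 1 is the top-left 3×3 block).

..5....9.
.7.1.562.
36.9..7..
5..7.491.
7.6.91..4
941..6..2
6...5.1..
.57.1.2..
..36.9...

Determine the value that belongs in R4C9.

6

Cell R4C9 itself could take any of {3, 6, 8} by direct elimination.
Consider where 6 can go in row 4.
R4C2 is out (column 2 already has a 6).
R4C3 is out (column 3 already has a 6).
R4C5 is out (box 5 already has a 6).
So the only cell in row 4 that can hold 6 is R4C9.
Therefore R4C9 = 6.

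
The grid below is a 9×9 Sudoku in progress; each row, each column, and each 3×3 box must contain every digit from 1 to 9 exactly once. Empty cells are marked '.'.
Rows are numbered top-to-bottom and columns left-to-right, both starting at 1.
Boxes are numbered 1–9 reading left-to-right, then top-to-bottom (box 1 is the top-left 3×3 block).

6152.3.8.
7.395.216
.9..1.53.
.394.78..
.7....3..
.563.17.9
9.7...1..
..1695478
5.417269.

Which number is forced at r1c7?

9

Row 1 already contains {1, 2, 3, 5, 6, 8}.
Column 7 already contains {1, 2, 3, 4, 5, 6, 7, 8}.
Its 3×3 block (box 3) already contains {1, 2, 3, 5, 6, 8}.
The only value from 1–9 not eliminated is 9, so r1c7 = 9.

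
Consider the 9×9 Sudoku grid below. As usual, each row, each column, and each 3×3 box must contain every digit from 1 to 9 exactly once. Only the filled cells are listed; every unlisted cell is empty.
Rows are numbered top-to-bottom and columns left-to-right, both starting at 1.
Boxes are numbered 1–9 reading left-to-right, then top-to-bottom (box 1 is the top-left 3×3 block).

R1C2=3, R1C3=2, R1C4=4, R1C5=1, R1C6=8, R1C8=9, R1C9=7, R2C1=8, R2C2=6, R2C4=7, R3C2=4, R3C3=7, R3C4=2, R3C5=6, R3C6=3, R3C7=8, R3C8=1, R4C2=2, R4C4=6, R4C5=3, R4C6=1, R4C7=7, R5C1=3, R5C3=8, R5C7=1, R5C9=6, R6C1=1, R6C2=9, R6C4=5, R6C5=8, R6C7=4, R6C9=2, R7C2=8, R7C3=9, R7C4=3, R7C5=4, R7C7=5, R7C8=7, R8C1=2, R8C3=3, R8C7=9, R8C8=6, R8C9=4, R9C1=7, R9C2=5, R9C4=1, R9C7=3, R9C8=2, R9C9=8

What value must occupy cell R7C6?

2

Cell R7C6 itself could take any of {2, 6} by direct elimination.
Consider where 2 can go in box 8.
R8C4 is out (row 8 already has a 2).
R8C5 is out (row 8 already has a 2).
R8C6 is out (row 8 already has a 2).
R9C5 is out (row 9 already has a 2).
R9C6 is out (row 9 already has a 2).
So the only cell in box 8 that can hold 2 is R7C6.
Therefore R7C6 = 2.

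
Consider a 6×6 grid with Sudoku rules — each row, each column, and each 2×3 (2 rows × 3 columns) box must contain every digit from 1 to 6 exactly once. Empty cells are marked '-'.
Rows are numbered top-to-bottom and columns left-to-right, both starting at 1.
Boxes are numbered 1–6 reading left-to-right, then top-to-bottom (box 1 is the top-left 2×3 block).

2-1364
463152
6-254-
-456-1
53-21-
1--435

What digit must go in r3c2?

Row 3 already contains {2, 4, 5, 6}.
Column 2 already contains {3, 4, 6}.
Its 2×3 block (box 3) already contains {2, 4, 5, 6}.
The only value from 1–6 not eliminated is 1, so r3c2 = 1.

1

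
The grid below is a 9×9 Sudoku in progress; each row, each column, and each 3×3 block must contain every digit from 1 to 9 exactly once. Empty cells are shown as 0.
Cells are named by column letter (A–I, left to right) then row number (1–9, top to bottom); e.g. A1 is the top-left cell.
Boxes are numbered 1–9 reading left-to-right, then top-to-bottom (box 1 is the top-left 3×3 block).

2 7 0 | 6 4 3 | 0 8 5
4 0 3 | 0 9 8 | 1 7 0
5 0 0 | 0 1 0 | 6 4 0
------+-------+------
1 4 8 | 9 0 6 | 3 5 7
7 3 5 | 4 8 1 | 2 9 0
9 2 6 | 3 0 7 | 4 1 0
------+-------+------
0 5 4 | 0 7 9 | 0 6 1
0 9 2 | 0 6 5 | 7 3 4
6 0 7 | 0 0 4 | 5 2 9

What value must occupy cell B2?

6

Row 2 already contains {1, 3, 4, 7, 8, 9}.
Column B already contains {2, 3, 4, 5, 7, 9}.
Its 3×3 block (box 1) already contains {2, 3, 4, 5, 7}.
The only value from 1–9 not eliminated is 6, so B2 = 6.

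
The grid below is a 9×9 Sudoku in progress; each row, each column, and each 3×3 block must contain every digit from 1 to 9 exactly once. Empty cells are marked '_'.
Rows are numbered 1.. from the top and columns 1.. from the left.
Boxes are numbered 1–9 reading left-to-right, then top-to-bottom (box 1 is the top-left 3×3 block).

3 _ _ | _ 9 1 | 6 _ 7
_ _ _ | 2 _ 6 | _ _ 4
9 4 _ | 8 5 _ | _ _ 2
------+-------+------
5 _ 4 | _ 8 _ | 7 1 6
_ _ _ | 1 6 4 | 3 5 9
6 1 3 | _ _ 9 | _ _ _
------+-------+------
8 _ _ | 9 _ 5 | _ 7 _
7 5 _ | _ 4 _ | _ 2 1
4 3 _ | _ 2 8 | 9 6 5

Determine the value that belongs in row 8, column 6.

3

Row 8 already contains {1, 2, 4, 5, 7}.
Column 6 already contains {1, 4, 5, 6, 8, 9}.
Its 3×3 block (box 8) already contains {2, 4, 5, 8, 9}.
The only value from 1–9 not eliminated is 3, so row 8, column 6 = 3.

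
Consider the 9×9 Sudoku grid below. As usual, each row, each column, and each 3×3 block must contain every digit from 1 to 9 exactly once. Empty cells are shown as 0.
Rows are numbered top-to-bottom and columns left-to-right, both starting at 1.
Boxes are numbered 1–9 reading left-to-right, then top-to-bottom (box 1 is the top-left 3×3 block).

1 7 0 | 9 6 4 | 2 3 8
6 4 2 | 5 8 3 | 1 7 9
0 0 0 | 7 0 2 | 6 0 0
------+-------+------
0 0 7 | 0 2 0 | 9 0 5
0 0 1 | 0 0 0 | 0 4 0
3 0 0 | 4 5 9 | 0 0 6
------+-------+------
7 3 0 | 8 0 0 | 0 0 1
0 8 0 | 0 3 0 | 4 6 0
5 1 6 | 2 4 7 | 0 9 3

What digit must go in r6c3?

8

Row 6 already contains {3, 4, 5, 6, 9}.
Column 3 already contains {1, 2, 6, 7}.
Its 3×3 block (box 4) already contains {1, 3, 7}.
The only value from 1–9 not eliminated is 8, so r6c3 = 8.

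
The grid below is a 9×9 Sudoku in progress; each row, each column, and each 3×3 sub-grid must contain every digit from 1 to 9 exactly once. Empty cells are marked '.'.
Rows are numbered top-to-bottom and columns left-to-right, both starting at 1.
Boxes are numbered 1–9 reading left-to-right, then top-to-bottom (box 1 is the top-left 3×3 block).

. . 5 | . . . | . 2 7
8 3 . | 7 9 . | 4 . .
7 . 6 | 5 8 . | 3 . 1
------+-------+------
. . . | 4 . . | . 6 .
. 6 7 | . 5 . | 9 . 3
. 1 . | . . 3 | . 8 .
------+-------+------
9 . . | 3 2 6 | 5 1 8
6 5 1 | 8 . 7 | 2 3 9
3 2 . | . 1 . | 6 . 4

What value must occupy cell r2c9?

Cell r2c9 itself could take any of {5, 6} by direct elimination.
Consider where 6 can go in row 2.
r2c3 is out (column 3 already has a 6).
r2c6 is out (column 6 already has a 6).
r2c8 is out (column 8 already has a 6).
So the only cell in row 2 that can hold 6 is r2c9.
Therefore r2c9 = 6.

6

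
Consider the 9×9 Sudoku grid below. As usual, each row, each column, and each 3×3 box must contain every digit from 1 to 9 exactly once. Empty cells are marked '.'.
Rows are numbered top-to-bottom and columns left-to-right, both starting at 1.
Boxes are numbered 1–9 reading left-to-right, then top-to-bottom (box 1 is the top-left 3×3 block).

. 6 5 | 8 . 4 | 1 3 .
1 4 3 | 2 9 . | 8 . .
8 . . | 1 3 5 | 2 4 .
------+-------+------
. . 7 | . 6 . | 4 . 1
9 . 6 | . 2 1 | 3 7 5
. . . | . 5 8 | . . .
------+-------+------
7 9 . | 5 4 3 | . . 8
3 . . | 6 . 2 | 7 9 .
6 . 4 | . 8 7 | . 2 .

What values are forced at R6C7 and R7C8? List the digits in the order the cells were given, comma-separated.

For R6C7:
  Consider where 9 can go in column 7.
  R7C7 is out (row 7 already has a 9).
  R9C7 is out (box 9 already has a 9).
  So the only cell in column 7 that can hold 9 is R6C7.
  So R6C7 = 9.
For R7C8:
  Consider where 1 can go in box 9.
  R7C7 is out (column 7 already has a 1).
  R8C9 is out (column 9 already has a 1).
  R9C7 is out (column 7 already has a 1).
  R9C9 is out (column 9 already has a 1).
  So the only cell in box 9 that can hold 1 is R7C8.
  So R7C8 = 1.

9,1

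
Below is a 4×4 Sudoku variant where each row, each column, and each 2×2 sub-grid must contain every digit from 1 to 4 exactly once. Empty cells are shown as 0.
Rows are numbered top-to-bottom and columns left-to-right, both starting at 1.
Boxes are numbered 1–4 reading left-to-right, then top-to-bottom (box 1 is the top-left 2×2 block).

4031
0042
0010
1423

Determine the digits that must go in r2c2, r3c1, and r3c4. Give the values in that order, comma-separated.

1,2,4

For r2c2:
  Consider where 1 can go in row 2.
  r2c1 is out (column 1 already has a 1).
  So the only cell in row 2 that can hold 1 is r2c2.
  So r2c2 = 1.
For r3c1:
  Consider where 2 can go in column 1.
  r2c1 is out (row 2 already has a 2).
  So the only cell in column 1 that can hold 2 is r3c1.
  So r3c1 = 2.
For r3c4:
  Row 3 already contains {1}.
  Column 4 already contains {1, 2, 3}.
  Its 2×2 block (box 4) already contains {1, 2, 3}.
  The only value from 1–4 not eliminated is 4, so r3c4 = 4.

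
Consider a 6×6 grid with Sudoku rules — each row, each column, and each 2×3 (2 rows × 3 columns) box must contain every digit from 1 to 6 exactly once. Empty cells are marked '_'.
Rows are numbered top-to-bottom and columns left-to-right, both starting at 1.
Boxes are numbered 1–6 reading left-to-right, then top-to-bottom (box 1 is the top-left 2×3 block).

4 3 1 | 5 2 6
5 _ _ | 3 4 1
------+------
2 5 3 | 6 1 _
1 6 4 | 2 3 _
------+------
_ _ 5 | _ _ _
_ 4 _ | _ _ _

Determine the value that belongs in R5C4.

4

Cell R5C4 itself could take any of {1, 4} by direct elimination.
Consider where 4 can go in column 4.
R6C4 is out (row 6 already has a 4).
So the only cell in column 4 that can hold 4 is R5C4.
Therefore R5C4 = 4.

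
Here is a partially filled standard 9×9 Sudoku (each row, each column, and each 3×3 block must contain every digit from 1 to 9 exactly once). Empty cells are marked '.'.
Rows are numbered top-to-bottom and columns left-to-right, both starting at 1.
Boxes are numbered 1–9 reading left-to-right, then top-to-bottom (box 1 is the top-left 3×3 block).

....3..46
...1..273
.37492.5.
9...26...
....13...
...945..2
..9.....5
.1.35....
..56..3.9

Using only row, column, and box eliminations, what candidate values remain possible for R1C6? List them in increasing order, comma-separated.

7,8

Row 1 already contains {3, 4, 6}.
Column 6 already contains {2, 3, 5, 6}.
Its 3×3 block (box 2) already contains {1, 2, 3, 4, 9}.
Removing those from 1–9 leaves {7, 8} as the candidates for R1C6.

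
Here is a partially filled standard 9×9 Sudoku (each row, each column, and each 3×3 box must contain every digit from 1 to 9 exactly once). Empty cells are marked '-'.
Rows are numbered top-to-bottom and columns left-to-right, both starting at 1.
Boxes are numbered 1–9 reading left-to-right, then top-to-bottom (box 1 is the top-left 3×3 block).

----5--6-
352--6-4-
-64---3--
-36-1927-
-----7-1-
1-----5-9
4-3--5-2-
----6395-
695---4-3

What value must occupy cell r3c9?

Cell r3c9 itself could take any of {1, 2, 5, 7, 8} by direct elimination.
Consider where 5 can go in box 3.
r1c7 is out (row 1 already has a 5).
r1c9 is out (row 1 already has a 5).
r2c7 is out (row 2 already has a 5).
r2c9 is out (row 2 already has a 5).
r3c8 is out (column 8 already has a 5).
So the only cell in box 3 that can hold 5 is r3c9.
Therefore r3c9 = 5.

5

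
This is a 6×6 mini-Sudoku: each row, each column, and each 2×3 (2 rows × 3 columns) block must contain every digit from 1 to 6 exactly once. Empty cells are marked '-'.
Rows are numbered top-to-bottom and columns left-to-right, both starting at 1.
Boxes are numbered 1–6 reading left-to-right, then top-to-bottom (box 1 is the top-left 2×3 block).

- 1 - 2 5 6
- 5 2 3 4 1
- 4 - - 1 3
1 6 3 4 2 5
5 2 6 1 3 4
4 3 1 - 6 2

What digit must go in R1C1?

3

Row 1 already contains {1, 2, 5, 6}.
Column 1 already contains {1, 4, 5}.
Its 2×3 block (box 1) already contains {1, 2, 5}.
The only value from 1–6 not eliminated is 3, so R1C1 = 3.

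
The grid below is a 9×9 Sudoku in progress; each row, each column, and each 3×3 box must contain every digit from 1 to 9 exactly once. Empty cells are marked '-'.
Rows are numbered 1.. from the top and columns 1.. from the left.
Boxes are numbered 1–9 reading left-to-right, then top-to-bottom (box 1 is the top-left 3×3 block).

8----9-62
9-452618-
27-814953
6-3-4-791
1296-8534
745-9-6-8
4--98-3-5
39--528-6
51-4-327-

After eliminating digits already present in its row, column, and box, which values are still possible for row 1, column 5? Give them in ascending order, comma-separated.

Row 1 already contains {2, 6, 8, 9}.
Column 5 already contains {1, 2, 4, 5, 8, 9}.
Its 3×3 block (box 2) already contains {1, 2, 4, 5, 6, 8, 9}.
Removing those from 1–9 leaves {3, 7} as the candidates for row 1, column 5.

3,7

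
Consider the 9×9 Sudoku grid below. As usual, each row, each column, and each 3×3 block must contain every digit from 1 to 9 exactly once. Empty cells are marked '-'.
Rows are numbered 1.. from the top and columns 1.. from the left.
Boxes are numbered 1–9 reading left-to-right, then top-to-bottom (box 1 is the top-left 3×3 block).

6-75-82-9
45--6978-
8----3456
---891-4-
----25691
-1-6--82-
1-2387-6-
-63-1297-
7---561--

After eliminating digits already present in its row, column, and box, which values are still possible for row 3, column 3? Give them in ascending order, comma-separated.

Row 3 already contains {3, 4, 5, 6, 8}.
Column 3 already contains {2, 3, 7}.
Its 3×3 block (box 1) already contains {4, 5, 6, 7, 8}.
Removing those from 1–9 leaves {1, 9} as the candidates for row 3, column 3.

1,9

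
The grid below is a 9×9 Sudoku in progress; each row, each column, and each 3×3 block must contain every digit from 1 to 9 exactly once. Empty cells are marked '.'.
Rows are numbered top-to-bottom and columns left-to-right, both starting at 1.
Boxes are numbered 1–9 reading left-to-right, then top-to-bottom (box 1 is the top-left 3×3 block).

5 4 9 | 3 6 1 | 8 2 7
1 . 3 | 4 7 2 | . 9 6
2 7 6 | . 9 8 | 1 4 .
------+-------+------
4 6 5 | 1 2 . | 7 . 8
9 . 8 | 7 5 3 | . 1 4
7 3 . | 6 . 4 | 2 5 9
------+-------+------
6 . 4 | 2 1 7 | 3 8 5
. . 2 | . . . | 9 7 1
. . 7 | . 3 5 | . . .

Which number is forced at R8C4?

Row 8 already contains {1, 2, 7, 9}.
Column 4 already contains {1, 2, 3, 4, 6, 7}.
Its 3×3 block (box 8) already contains {1, 2, 3, 5, 7}.
The only value from 1–9 not eliminated is 8, so R8C4 = 8.

8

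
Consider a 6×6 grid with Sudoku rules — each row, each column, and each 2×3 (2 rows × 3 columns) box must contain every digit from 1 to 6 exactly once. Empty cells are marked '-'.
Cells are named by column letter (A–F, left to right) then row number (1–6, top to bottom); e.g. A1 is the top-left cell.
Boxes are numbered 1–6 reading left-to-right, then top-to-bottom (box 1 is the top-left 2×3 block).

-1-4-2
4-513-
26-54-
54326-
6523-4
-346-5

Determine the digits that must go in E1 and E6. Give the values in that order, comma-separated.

5,2

For E1:
  Row 1 already contains {1, 2, 4}.
  Column E already contains {3, 4, 6}.
  Its 2×3 block (box 2) already contains {1, 2, 3, 4}.
  The only value from 1–6 not eliminated is 5, so E1 = 5.
For E6:
  Consider where 2 can go in box 6.
  E5 is out (row 5 already has a 2).
  So the only cell in box 6 that can hold 2 is E6.
  So E6 = 2.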